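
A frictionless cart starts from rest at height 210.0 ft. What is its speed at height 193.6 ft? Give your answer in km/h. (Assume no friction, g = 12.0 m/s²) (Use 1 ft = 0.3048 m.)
Convert to SI: h₁−h₂ = 4.99872 m
mgh₁ = mgh₂ + ½mv² ⇒ v = √(2g(h₁−h₂)) = √(2·12.0·4.99872) = 10.953 m/s = 39.43 km/h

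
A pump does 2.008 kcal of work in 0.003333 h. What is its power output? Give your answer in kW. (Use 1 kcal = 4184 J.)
Convert to SI: W = 8401.47 J, t = 11.9988 s
P = W/t = 8401.47/11.9988 = 700.193 W = 0.7002 kW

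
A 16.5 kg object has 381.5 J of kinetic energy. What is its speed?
v = √(2·KE/m) = √(2·381.5/16.5) = 6.8 m/s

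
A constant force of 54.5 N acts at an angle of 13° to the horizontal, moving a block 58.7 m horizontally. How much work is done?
W = F·d·cosθ = (54.5)(58.7)cos(13°) = 3117 J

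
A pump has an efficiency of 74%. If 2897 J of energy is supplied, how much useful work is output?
W_out = η·W_in = 0.74·2897 = 2143.78 J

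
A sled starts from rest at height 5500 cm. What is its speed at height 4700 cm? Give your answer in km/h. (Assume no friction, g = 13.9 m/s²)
Convert to SI: h₁−h₂ = 8.0 m
mgh₁ = mgh₂ + ½mv² ⇒ v = √(2g(h₁−h₂)) = √(2·13.9·8.0) = 14.9131 m/s = 53.69 km/h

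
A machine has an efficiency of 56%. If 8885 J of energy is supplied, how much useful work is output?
W_out = η·W_in = 0.56·8885 = 4975.6 J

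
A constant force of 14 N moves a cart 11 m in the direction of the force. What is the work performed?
W = F·d = (14)(11) = 154.0 J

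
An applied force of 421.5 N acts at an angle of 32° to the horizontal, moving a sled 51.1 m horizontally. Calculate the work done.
W = F·d·cosθ = (421.5)(51.1)cos(32°) = 18270 J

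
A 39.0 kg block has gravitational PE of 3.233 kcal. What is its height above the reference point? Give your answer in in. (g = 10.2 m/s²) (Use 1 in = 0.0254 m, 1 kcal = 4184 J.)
Convert to SI: m = 39.0 kg, PE = 13526.9 J
h = PE/(mg) = 13526.9/(39.0·10.2) = 34.0042 m = 1339 in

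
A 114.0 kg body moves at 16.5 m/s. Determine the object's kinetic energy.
KE = ½mv² = ½(114.0)(16.5)² = 15520 J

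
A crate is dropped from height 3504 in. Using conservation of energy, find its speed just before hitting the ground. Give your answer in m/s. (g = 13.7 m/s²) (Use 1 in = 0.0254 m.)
Convert to SI: h = 89.0016 m
mgh = ½mv² ⇒ v = √(2gh) = √(2·13.7·89.0016) = 49.38 m/s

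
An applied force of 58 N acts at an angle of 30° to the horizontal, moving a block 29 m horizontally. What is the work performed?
W = F·d·cosθ = (58)(29)cos(30°) = 1457 J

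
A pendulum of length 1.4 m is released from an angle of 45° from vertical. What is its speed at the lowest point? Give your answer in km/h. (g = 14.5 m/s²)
h = L(1 − cosθ) = 1.4(1 − cos45°) = 0.410051 m
v = √(2gh) = √(2·14.5·0.410051) = 3.4484 m/s = 12.41 km/h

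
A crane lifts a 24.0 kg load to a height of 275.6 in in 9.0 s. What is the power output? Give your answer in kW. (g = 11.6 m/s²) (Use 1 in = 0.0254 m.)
Convert to SI: m = 24.0 kg, h = 7.00024 m, t = 9.0 s
P = mgh/t = (24.0)(11.6)(7.00024)/9.0 = 216.541 W = 0.2165 kW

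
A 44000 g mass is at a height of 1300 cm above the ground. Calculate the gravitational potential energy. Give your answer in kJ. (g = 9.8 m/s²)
Convert to SI: m = 44.0 kg, h = 13.0 m
PE = mgh = (44.0)(9.8)(13.0) = 5605.6 J = 5.606 kJ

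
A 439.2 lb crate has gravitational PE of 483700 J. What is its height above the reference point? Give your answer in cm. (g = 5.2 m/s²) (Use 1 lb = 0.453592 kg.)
Convert to SI: m = 199.218 kg, PE = 483700 J
h = PE/(mg) = 483700/(199.218·5.2) = 466.923 m = 46690 cm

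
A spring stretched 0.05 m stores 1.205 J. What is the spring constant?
k = 2·PE/x² = 2·1.205/(0.05)² = 964.0 N/m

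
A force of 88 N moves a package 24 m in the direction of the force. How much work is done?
W = F·d = (88)(24) = 2112 J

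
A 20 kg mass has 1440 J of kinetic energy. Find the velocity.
v = √(2·KE/m) = √(2·1440/20) = 12.0 m/s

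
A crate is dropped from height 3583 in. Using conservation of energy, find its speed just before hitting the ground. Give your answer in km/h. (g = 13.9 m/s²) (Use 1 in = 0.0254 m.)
Convert to SI: h = 91.0082 m
mgh = ½mv² ⇒ v = √(2gh) = √(2·13.9·91.0082) = 50.2994 m/s = 181.1 km/h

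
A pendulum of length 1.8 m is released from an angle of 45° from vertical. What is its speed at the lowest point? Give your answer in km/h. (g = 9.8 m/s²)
h = L(1 − cosθ) = 1.8(1 − cos45°) = 0.527208 m
v = √(2gh) = √(2·9.8·0.527208) = 3.21454 m/s = 11.57 km/h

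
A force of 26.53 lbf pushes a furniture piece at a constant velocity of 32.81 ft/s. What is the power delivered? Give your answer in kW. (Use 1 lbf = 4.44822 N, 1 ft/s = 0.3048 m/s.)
Convert to SI: F = 118.011 N, v = 10.0005 m/s
P = Fv = (118.011)(10.0005) = 1180.17 W = 1.18 kW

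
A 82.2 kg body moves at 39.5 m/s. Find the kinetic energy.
KE = ½mv² = ½(82.2)(39.5)² = 64130 J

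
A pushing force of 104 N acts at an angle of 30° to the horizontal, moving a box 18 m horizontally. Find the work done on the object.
W = F·d·cosθ = (104)(18)cos(30°) = 1621 J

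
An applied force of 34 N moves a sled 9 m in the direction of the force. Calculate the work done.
W = F·d = (34)(9) = 306.0 J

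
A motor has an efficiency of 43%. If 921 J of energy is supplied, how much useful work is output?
W_out = η·W_in = 0.43·921 = 396.03 J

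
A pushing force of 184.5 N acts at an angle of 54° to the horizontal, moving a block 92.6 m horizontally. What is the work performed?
W = F·d·cosθ = (184.5)(92.6)cos(54°) = 10040 J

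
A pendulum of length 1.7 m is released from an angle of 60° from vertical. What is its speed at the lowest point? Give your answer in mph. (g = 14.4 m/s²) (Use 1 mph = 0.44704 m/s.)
h = L(1 − cosθ) = 1.7(1 − cos60°) = 0.85 m
v = √(2gh) = √(2·14.4·0.85) = 4.94773 m/s = 11.07 mph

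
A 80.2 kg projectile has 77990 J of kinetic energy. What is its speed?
v = √(2·KE/m) = √(2·77990/80.2) = 44.1 m/s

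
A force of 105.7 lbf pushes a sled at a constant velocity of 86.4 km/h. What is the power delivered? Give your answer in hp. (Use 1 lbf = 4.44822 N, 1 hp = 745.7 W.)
Convert to SI: F = 470.177 N, v = 24.0 m/s
P = Fv = (470.177)(24.0) = 11284.2 W = 15.13 hp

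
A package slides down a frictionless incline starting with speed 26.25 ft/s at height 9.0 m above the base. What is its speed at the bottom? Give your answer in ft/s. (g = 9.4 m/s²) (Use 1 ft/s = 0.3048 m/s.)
Convert to SI: v₀ = 8.001 m/s, h = 9.0 m
½mv₀² + mgh = ½mv² ⇒ v = √(v₀² + 2gh) = √(8.001² + 2·9.4·9.0) = 15.2714 m/s = 50.1 ft/s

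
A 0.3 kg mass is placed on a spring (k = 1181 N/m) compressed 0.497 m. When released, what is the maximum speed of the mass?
½kx² = ½mv² ⇒ v = x√(k/m) = (0.497)√(1181/0.3) = 31.18 m/s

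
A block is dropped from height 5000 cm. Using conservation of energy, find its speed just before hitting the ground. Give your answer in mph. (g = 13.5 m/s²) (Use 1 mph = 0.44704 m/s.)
Convert to SI: h = 50.0 m
mgh = ½mv² ⇒ v = √(2gh) = √(2·13.5·50.0) = 36.7423 m/s = 82.19 mph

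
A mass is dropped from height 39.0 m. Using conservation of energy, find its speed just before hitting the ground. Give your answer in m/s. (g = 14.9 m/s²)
mgh = ½mv² ⇒ v = √(2gh) = √(2·14.9·39.0) = 34.09 m/s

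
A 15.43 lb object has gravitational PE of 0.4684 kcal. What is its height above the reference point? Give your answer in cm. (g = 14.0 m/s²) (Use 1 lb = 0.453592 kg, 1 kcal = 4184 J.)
Convert to SI: m = 6.99892 kg, PE = 1959.79 J
h = PE/(mg) = 1959.79/(6.99892·14.0) = 20.0009 m = 2000 cm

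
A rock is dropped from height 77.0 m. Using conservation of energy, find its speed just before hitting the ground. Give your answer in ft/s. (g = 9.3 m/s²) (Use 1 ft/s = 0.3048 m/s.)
mgh = ½mv² ⇒ v = √(2gh) = √(2·9.3·77.0) = 37.8444 m/s = 124.2 ft/s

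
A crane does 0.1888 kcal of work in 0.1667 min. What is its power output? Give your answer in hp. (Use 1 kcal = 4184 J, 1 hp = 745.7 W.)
Convert to SI: W = 789.939 J, t = 10.002 s
P = W/t = 789.939/10.002 = 78.9781 W = 0.1059 hp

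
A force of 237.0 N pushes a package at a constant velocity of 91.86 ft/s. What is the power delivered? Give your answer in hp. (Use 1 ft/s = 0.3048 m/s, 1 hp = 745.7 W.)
Convert to SI: F = 237.0 N, v = 27.9989 m/s
P = Fv = (237.0)(27.9989) = 6635.75 W = 8.899 hp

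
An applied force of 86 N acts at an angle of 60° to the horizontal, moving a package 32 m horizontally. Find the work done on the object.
W = F·d·cosθ = (86)(32)cos(60°) = 1376 J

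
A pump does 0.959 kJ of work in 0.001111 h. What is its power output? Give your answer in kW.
Convert to SI: W = 959.0 J, t = 3.9996 s
P = W/t = 959.0/3.9996 = 239.774 W = 0.2398 kW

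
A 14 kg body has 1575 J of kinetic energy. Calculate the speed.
v = √(2·KE/m) = √(2·1575/14) = 15.0 m/s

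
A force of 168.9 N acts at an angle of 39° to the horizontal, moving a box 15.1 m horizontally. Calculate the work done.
W = F·d·cosθ = (168.9)(15.1)cos(39°) = 1982 J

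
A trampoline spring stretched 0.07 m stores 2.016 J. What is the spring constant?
k = 2·PE/x² = 2·2.016/(0.07)² = 822.9 N/m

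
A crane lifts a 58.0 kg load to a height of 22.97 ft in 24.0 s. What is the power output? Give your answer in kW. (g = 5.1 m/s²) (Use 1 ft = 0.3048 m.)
Convert to SI: m = 58.0 kg, h = 7.00126 m, t = 24.0 s
P = mgh/t = (58.0)(5.1)(7.00126)/24.0 = 86.2905 W = 0.08629 kW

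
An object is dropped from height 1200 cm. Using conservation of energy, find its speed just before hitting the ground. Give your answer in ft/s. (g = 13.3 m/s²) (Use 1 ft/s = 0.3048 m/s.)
Convert to SI: h = 12.0 m
mgh = ½mv² ⇒ v = √(2gh) = √(2·13.3·12.0) = 17.8662 m/s = 58.62 ft/s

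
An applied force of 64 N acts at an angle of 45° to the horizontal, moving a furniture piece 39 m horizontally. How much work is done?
W = F·d·cosθ = (64)(39)cos(45°) = 1765 J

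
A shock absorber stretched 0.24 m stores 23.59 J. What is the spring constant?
k = 2·PE/x² = 2·23.59/(0.24)² = 819.1 N/m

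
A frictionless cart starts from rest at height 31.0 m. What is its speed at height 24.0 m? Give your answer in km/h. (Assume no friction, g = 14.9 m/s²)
mgh₁ = mgh₂ + ½mv² ⇒ v = √(2g(h₁−h₂)) = √(2·14.9·7.0) = 14.443 m/s = 51.99 km/h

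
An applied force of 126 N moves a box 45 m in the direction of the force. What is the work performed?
W = F·d = (126)(45) = 5670 J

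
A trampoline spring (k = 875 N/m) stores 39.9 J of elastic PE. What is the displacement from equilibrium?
x = √(2·PE/k) = √(2·39.9/875) = 0.302 m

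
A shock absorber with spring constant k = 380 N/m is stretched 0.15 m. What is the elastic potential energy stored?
PE = ½kx² = ½(380)(0.15)² = 4.275 J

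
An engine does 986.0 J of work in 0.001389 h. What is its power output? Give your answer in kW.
Convert to SI: W = 986.0 J, t = 5.0004 s
P = W/t = 986.0/5.0004 = 197.184 W = 0.1972 kW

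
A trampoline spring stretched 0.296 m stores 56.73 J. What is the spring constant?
k = 2·PE/x² = 2·56.73/(0.296)² = 1295 N/m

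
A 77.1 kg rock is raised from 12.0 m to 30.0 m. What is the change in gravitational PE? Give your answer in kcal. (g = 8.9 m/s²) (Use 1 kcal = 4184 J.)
ΔPE = mgΔh = (77.1)(8.9)(18.0) = 12351.4 J = 2.952 kcal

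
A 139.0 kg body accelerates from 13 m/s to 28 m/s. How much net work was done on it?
W = ΔKE = ½m(v₂² − v₁²) = ½(139.0)(28² − 13²) = 42742.5 J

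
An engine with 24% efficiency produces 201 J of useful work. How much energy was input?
W_in = W_out/η = 201/0.24 = 837.5 J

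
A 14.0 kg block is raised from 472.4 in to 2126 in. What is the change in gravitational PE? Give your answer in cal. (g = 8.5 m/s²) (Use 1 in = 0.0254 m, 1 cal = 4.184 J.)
Convert to SI: m = 14.0 kg, Δh = 42.0014 m
ΔPE = mgΔh = (14.0)(8.5)(42.0014) = 4998.17 J = 1195 cal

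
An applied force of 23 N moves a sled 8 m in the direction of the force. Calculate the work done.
W = F·d = (23)(8) = 184.0 J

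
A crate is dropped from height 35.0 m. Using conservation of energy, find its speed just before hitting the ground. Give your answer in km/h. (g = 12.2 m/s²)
mgh = ½mv² ⇒ v = √(2gh) = √(2·12.2·35.0) = 29.2233 m/s = 105.2 km/h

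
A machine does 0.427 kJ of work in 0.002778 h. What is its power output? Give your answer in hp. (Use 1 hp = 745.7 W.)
Convert to SI: W = 427.0 J, t = 10.0008 s
P = W/t = 427.0/10.0008 = 42.6966 W = 0.05726 hp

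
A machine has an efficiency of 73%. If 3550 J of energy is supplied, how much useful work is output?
W_out = η·W_in = 0.73·3550 = 2591.5 J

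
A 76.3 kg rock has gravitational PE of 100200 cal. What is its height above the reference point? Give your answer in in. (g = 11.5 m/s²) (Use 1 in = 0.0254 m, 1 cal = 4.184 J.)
Convert to SI: m = 76.3 kg, PE = 419237 J
h = PE/(mg) = 419237/(76.3·11.5) = 477.79 m = 18810 in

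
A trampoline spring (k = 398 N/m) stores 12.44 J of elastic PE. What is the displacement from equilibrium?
x = √(2·PE/k) = √(2·12.44/398) = 0.25 m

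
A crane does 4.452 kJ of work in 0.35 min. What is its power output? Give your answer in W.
Convert to SI: W = 4452.0 J, t = 21.0 s
P = W/t = 4452.0/21.0 = 212.0 W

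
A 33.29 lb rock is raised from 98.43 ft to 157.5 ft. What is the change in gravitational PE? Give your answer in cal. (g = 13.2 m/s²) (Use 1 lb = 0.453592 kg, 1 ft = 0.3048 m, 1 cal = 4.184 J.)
Convert to SI: m = 15.1001 kg, Δh = 18.0045 m
ΔPE = mgΔh = (15.1001)(13.2)(18.0045) = 3588.68 J = 857.7 cal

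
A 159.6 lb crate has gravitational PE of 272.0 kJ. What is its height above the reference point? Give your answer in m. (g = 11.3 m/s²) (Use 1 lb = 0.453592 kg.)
Convert to SI: m = 72.3933 kg, PE = 272000 J
h = PE/(mg) = 272000/(72.3933·11.3) = 332.5 m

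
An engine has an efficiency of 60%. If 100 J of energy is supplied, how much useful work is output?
W_out = η·W_in = 0.6·100 = 60.0 J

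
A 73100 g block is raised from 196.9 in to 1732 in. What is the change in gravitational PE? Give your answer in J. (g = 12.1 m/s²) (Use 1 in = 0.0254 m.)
Convert to SI: m = 73.1 kg, Δh = 38.9915 m
ΔPE = mgΔh = (73.1)(12.1)(38.9915) = 34490 J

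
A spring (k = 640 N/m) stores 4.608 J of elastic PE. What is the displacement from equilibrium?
x = √(2·PE/k) = √(2·4.608/640) = 0.12 m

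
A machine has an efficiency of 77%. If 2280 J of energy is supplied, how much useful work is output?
W_out = η·W_in = 0.77·2280 = 1755.6 J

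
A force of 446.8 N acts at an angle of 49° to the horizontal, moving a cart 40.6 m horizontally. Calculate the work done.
W = F·d·cosθ = (446.8)(40.6)cos(49°) = 11900 J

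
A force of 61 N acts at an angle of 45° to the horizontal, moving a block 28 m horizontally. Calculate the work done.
W = F·d·cosθ = (61)(28)cos(45°) = 1208 J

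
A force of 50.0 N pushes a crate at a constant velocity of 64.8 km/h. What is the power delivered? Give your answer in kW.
Convert to SI: F = 50.0 N, v = 18.0 m/s
P = Fv = (50.0)(18.0) = 900.0 W = 0.9 kW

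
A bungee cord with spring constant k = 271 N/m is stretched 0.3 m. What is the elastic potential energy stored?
PE = ½kx² = ½(271)(0.3)² = 12.2 J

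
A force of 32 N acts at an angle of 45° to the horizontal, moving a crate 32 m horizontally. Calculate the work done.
W = F·d·cosθ = (32)(32)cos(45°) = 724.1 J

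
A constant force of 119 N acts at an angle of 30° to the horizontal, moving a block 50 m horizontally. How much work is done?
W = F·d·cosθ = (119)(50)cos(30°) = 5153 J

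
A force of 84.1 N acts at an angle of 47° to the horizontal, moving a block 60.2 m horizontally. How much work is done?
W = F·d·cosθ = (84.1)(60.2)cos(47°) = 3453 J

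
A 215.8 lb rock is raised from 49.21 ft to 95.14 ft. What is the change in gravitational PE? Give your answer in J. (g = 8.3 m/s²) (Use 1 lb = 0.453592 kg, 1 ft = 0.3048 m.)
Convert to SI: m = 97.8852 kg, Δh = 13.9995 m
ΔPE = mgΔh = (97.8852)(8.3)(13.9995) = 11370 J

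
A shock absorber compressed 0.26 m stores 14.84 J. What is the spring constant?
k = 2·PE/x² = 2·14.84/(0.26)² = 439.1 N/m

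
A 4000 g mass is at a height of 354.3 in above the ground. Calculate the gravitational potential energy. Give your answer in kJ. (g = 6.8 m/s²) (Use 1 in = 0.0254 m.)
Convert to SI: m = 4.0 kg, h = 8.99922 m
PE = mgh = (4.0)(6.8)(8.99922) = 244.779 J = 0.2448 kJ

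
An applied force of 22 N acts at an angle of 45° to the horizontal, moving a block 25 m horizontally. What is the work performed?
W = F·d·cosθ = (22)(25)cos(45°) = 388.9 J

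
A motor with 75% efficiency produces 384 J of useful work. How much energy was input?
W_in = W_out/η = 384/0.75 = 512.0 J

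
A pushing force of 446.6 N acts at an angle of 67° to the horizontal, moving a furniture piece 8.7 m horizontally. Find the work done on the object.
W = F·d·cosθ = (446.6)(8.7)cos(67°) = 1518 J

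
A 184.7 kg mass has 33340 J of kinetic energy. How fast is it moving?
v = √(2·KE/m) = √(2·33340/184.7) = 19.0 m/s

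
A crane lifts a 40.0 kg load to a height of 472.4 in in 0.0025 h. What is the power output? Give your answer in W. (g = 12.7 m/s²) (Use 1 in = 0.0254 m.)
Convert to SI: m = 40.0 kg, h = 11.999 m, t = 9.0 s
P = mgh/t = (40.0)(12.7)(11.999)/9.0 = 677.3 W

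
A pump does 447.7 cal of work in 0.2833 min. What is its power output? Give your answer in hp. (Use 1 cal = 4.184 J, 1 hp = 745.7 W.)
Convert to SI: W = 1873.18 J, t = 16.998 s
P = W/t = 1873.18/16.998 = 110.2 W = 0.1478 hp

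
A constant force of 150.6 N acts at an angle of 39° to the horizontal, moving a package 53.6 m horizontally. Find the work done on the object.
W = F·d·cosθ = (150.6)(53.6)cos(39°) = 6273 J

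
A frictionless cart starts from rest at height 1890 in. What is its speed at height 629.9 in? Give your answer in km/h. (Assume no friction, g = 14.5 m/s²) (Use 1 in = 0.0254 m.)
Convert to SI: h₁−h₂ = 32.0065 m
mgh₁ = mgh₂ + ½mv² ⇒ v = √(2g(h₁−h₂)) = √(2·14.5·32.0065) = 30.4662 m/s = 109.7 km/h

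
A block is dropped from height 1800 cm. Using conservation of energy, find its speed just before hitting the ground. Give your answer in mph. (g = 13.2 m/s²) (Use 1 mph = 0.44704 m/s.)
Convert to SI: h = 18.0 m
mgh = ½mv² ⇒ v = √(2gh) = √(2·13.2·18.0) = 21.7991 m/s = 48.76 mph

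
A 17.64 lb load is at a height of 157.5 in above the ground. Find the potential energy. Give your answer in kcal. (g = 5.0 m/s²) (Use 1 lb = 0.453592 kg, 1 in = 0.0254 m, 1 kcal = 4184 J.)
Convert to SI: m = 8.00136 kg, h = 4.0005 m
PE = mgh = (8.00136)(5.0)(4.0005) = 160.047 J = 0.03825 kcal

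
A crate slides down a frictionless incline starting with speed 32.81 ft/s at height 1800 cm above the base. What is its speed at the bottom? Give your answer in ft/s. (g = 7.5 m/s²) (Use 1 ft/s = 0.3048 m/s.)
Convert to SI: v₀ = 10.0005 m/s, h = 18.0 m
½mv₀² + mgh = ½mv² ⇒ v = √(v₀² + 2gh) = √(10.0005² + 2·7.5·18.0) = 19.2356 m/s = 63.11 ft/s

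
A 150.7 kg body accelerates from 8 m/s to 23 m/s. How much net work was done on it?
W = ΔKE = ½m(v₂² − v₁²) = ½(150.7)(23² − 8²) = 35037.75 J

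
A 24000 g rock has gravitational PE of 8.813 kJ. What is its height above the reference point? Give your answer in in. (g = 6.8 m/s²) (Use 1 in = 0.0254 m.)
Convert to SI: m = 24.0 kg, PE = 8813.0 J
h = PE/(mg) = 8813.0/(24.0·6.8) = 54.0012 m = 2126 in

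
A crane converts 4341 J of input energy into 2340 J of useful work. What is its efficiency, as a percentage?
η = W_out/W_in = 2340/4341 = 53.9%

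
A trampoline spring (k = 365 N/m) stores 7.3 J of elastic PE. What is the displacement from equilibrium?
x = √(2·PE/k) = √(2·7.3/365) = 0.2 m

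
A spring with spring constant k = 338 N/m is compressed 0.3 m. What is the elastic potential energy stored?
PE = ½kx² = ½(338)(0.3)² = 15.21 J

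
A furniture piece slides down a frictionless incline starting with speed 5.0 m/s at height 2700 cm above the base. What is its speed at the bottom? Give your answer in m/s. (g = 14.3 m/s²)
Convert to SI: v₀ = 5.0 m/s, h = 27.0 m
½mv₀² + mgh = ½mv² ⇒ v = √(v₀² + 2gh) = √(5.0² + 2·14.3·27.0) = 28.23 m/s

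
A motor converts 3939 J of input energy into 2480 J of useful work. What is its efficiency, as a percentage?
η = W_out/W_in = 2480/3939 = 62.96%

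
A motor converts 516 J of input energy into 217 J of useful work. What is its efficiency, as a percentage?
η = W_out/W_in = 217/516 = 42.05%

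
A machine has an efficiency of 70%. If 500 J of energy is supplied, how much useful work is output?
W_out = η·W_in = 0.7·500 = 350.0 J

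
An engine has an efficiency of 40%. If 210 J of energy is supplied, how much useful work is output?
W_out = η·W_in = 0.4·210 = 84.0 J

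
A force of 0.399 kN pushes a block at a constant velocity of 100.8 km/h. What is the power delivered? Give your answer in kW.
Convert to SI: F = 399.0 N, v = 28.0 m/s
P = Fv = (399.0)(28.0) = 11172.0 W = 11.17 kW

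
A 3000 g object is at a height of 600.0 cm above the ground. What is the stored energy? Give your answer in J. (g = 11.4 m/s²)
Convert to SI: m = 3.0 kg, h = 6.0 m
PE = mgh = (3.0)(11.4)(6.0) = 205.2 J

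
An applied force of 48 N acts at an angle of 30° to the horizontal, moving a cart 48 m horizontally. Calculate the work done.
W = F·d·cosθ = (48)(48)cos(30°) = 1995 J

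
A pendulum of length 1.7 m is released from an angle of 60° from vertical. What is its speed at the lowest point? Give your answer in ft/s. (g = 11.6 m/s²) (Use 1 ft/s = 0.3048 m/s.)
h = L(1 − cosθ) = 1.7(1 − cos60°) = 0.85 m
v = √(2gh) = √(2·11.6·0.85) = 4.44072 m/s = 14.57 ft/s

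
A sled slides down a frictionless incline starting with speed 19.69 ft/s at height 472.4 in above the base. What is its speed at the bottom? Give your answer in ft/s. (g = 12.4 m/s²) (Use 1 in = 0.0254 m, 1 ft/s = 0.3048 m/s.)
Convert to SI: v₀ = 6.00151 m/s, h = 11.999 m
½mv₀² + mgh = ½mv² ⇒ v = √(v₀² + 2gh) = √(6.00151² + 2·12.4·11.999) = 18.2645 m/s = 59.92 ft/s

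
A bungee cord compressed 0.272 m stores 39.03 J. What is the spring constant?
k = 2·PE/x² = 2·39.03/(0.272)² = 1055 N/m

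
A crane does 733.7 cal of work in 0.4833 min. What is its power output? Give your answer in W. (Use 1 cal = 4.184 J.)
Convert to SI: W = 3069.8 J, t = 28.998 s
P = W/t = 3069.8/28.998 = 105.9 W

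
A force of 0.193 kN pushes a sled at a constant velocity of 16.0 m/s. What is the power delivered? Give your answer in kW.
Convert to SI: F = 193.0 N, v = 16.0 m/s
P = Fv = (193.0)(16.0) = 3088.0 W = 3.088 kW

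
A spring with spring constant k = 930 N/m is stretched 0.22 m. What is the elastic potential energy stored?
PE = ½kx² = ½(930)(0.22)² = 22.51 J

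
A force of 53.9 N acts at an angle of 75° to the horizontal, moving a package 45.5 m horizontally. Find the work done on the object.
W = F·d·cosθ = (53.9)(45.5)cos(75°) = 634.7 J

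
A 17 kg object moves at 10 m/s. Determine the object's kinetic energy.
KE = ½mv² = ½(17)(10)² = 850.0 J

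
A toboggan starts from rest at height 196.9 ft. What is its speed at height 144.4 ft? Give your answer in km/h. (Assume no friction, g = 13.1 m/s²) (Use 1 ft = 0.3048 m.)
Convert to SI: h₁−h₂ = 16.002 m
mgh₁ = mgh₂ + ½mv² ⇒ v = √(2g(h₁−h₂)) = √(2·13.1·16.002) = 20.4757 m/s = 73.71 km/h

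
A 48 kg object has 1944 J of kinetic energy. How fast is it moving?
v = √(2·KE/m) = √(2·1944/48) = 9.0 m/s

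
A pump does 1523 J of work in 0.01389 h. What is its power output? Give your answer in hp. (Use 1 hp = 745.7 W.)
Convert to SI: W = 1523.0 J, t = 50.004 s
P = W/t = 1523.0/50.004 = 30.4576 W = 0.04084 hp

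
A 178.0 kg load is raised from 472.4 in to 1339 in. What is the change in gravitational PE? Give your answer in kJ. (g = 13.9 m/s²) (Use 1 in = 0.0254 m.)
Convert to SI: m = 178.0 kg, Δh = 22.0116 m
ΔPE = mgΔh = (178.0)(13.9)(22.0116) = 54461.2 J = 54.46 kJ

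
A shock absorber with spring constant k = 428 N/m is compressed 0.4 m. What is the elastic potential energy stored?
PE = ½kx² = ½(428)(0.4)² = 34.24 J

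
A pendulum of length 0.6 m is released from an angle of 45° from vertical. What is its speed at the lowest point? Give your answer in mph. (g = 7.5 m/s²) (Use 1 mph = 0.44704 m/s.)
h = L(1 − cosθ) = 0.6(1 − cos45°) = 0.175736 m
v = √(2gh) = √(2·7.5·0.175736) = 1.62359 m/s = 3.632 mph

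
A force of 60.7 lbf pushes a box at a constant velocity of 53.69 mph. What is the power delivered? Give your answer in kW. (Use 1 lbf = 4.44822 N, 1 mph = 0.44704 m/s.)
Convert to SI: F = 270.007 N, v = 24.0016 m/s
P = Fv = (270.007)(24.0016) = 6480.59 W = 6.481 kW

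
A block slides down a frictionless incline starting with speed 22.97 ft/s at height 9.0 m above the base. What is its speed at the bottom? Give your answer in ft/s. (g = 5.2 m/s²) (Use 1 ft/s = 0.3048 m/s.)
Convert to SI: v₀ = 7.00126 m/s, h = 9.0 m
½mv₀² + mgh = ½mv² ⇒ v = √(v₀² + 2gh) = √(7.00126² + 2·5.2·9.0) = 11.9423 m/s = 39.18 ft/s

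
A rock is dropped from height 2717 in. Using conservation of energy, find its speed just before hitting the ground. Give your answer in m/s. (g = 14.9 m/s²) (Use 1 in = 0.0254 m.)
Convert to SI: h = 69.0118 m
mgh = ½mv² ⇒ v = √(2gh) = √(2·14.9·69.0118) = 45.35 m/s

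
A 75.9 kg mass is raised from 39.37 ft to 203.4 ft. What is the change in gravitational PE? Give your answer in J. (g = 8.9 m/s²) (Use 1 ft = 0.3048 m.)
Convert to SI: m = 75.9 kg, Δh = 49.9963 m
ΔPE = mgΔh = (75.9)(8.9)(49.9963) = 33770 J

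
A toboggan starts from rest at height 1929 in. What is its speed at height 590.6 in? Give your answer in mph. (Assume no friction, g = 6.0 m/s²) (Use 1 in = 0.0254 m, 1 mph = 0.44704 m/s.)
Convert to SI: h₁−h₂ = 33.9954 m
mgh₁ = mgh₂ + ½mv² ⇒ v = √(2g(h₁−h₂)) = √(2·6.0·33.9954) = 20.1976 m/s = 45.18 mph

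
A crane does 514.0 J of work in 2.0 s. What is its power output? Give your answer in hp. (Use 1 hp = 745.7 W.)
P = W/t = 514.0/2.0 = 257.0 W = 0.3446 hp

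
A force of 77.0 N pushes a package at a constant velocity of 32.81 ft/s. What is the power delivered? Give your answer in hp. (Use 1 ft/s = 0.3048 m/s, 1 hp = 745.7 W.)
Convert to SI: F = 77.0 N, v = 10.0005 m/s
P = Fv = (77.0)(10.0005) = 770.038 W = 1.033 hp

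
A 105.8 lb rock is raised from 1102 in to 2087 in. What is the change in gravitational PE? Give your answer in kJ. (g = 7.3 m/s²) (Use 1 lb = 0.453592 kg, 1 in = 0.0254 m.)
Convert to SI: m = 47.99 kg, Δh = 25.019 m
ΔPE = mgΔh = (47.99)(7.3)(25.019) = 8764.84 J = 8.765 kJ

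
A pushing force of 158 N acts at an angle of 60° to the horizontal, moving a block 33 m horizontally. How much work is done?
W = F·d·cosθ = (158)(33)cos(60°) = 2607 J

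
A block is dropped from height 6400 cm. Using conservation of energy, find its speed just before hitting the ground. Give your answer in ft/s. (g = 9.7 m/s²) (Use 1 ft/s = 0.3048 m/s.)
Convert to SI: h = 64.0 m
mgh = ½mv² ⇒ v = √(2gh) = √(2·9.7·64.0) = 35.2363 m/s = 115.6 ft/s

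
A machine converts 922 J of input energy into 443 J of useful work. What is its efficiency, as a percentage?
η = W_out/W_in = 443/922 = 48.05%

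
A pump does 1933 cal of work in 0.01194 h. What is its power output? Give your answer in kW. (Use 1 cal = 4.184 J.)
Convert to SI: W = 8087.67 J, t = 42.984 s
P = W/t = 8087.67/42.984 = 188.155 W = 0.1882 kW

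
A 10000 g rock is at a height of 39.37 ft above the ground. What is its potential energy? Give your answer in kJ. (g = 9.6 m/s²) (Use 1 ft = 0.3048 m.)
Convert to SI: m = 10.0 kg, h = 12.0 m
PE = mgh = (10.0)(9.6)(12.0) = 1152.0 J = 1.152 kJ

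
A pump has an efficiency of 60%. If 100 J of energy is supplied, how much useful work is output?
W_out = η·W_in = 0.6·100 = 60.0 J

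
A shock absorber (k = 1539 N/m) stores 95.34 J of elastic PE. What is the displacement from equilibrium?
x = √(2·PE/k) = √(2·95.34/1539) = 0.352 m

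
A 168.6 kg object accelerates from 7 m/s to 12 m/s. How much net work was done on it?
W = ΔKE = ½m(v₂² − v₁²) = ½(168.6)(12² − 7²) = 8008.5 J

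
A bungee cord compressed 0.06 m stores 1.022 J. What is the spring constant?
k = 2·PE/x² = 2·1.022/(0.06)² = 567.8 N/m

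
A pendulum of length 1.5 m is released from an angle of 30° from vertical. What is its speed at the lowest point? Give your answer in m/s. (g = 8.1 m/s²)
h = L(1 − cosθ) = 1.5(1 − cos30°) = 0.200962 m
v = √(2gh) = √(2·8.1·0.200962) = 1.804 m/s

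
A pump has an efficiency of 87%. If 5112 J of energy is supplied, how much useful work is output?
W_out = η·W_in = 0.87·5112 = 4447.44 J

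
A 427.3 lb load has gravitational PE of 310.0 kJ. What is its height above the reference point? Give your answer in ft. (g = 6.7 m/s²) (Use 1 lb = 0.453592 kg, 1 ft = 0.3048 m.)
Convert to SI: m = 193.82 kg, PE = 310000 J
h = PE/(mg) = 310000/(193.82·6.7) = 238.72 m = 783.2 ft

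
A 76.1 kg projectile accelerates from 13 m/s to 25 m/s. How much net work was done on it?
W = ΔKE = ½m(v₂² − v₁²) = ½(76.1)(25² − 13²) = 17350.8 J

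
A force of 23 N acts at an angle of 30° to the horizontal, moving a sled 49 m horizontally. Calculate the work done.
W = F·d·cosθ = (23)(49)cos(30°) = 976.0 J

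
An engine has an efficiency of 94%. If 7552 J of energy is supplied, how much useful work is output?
W_out = η·W_in = 0.94·7552 = 7098.88 J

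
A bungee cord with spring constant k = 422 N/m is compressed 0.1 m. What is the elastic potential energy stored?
PE = ½kx² = ½(422)(0.1)² = 2.11 J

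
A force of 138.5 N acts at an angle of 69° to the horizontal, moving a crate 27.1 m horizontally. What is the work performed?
W = F·d·cosθ = (138.5)(27.1)cos(69°) = 1345 J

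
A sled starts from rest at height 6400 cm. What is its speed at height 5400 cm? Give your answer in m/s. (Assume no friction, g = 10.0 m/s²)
Convert to SI: h₁−h₂ = 10.0 m
mgh₁ = mgh₂ + ½mv² ⇒ v = √(2g(h₁−h₂)) = √(2·10.0·10.0) = 14.14 m/s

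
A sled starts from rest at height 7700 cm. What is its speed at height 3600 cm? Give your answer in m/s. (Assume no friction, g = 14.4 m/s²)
Convert to SI: h₁−h₂ = 41.0 m
mgh₁ = mgh₂ + ½mv² ⇒ v = √(2g(h₁−h₂)) = √(2·14.4·41.0) = 34.36 m/s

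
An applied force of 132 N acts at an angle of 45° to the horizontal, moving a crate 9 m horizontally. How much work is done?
W = F·d·cosθ = (132)(9)cos(45°) = 840.0 J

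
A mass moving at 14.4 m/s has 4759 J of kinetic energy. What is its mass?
m = 2·KE/v² = 2·4759/(14.4)² = 45.9 kg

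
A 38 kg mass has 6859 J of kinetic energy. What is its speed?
v = √(2·KE/m) = √(2·6859/38) = 19.0 m/s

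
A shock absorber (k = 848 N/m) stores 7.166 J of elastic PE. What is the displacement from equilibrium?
x = √(2·PE/k) = √(2·7.166/848) = 0.13 m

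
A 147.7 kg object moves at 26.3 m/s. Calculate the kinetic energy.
KE = ½mv² = ½(147.7)(26.3)² = 51080 J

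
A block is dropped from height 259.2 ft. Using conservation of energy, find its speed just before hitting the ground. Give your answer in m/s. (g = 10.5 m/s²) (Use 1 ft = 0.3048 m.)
Convert to SI: h = 79.0042 m
mgh = ½mv² ⇒ v = √(2gh) = √(2·10.5·79.0042) = 40.73 m/s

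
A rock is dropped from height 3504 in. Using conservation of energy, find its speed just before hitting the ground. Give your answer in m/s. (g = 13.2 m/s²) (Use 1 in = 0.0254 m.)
Convert to SI: h = 89.0016 m
mgh = ½mv² ⇒ v = √(2gh) = √(2·13.2·89.0016) = 48.47 m/s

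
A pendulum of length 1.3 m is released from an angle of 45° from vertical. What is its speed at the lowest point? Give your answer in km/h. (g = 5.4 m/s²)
h = L(1 − cosθ) = 1.3(1 − cos45°) = 0.380761 m
v = √(2gh) = √(2·5.4·0.380761) = 2.02786 m/s = 7.3 km/h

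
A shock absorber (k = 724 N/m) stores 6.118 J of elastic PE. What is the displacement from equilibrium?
x = √(2·PE/k) = √(2·6.118/724) = 0.13 m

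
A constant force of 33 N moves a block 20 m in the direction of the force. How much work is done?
W = F·d = (33)(20) = 660.0 J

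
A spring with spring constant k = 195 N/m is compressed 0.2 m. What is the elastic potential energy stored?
PE = ½kx² = ½(195)(0.2)² = 3.9 J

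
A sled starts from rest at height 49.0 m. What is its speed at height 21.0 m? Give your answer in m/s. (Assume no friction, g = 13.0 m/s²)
mgh₁ = mgh₂ + ½mv² ⇒ v = √(2g(h₁−h₂)) = √(2·13.0·28.0) = 26.98 m/s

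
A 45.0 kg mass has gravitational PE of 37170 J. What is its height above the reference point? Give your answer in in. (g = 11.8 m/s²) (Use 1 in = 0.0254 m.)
h = PE/(mg) = 37170.0/(45.0·11.8) = 70.0 m = 2756 in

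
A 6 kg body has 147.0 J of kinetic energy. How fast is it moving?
v = √(2·KE/m) = √(2·147.0/6) = 7.0 m/s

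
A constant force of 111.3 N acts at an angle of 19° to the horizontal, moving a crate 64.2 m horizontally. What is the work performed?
W = F·d·cosθ = (111.3)(64.2)cos(19°) = 6756 J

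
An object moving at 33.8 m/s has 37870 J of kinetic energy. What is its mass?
m = 2·KE/v² = 2·37870/(33.8)² = 66.3 kg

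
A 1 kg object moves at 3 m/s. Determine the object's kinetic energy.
KE = ½mv² = ½(1)(3)² = 4.5 J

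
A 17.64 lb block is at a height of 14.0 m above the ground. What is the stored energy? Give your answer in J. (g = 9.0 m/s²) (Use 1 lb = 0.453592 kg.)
Convert to SI: m = 8.00136 kg, h = 14.0 m
PE = mgh = (8.00136)(9.0)(14.0) = 1008 J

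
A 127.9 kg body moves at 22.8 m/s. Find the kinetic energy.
KE = ½mv² = ½(127.9)(22.8)² = 33240 J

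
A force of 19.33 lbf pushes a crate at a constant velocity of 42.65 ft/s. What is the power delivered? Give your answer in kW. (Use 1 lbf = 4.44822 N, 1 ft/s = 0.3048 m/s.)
Convert to SI: F = 85.9841 N, v = 12.9997 m/s
P = Fv = (85.9841)(12.9997) = 1117.77 W = 1.118 kW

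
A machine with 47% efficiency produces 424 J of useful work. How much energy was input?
W_in = W_out/η = 424/0.47 = 902.1 J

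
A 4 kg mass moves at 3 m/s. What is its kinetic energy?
KE = ½mv² = ½(4)(3)² = 18.0 J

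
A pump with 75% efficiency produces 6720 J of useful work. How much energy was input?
W_in = W_out/η = 6720/0.75 = 8960 J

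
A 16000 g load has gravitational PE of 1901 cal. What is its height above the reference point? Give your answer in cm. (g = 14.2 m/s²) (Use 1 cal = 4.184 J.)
Convert to SI: m = 16.0 kg, PE = 7953.78 J
h = PE/(mg) = 7953.78/(16.0·14.2) = 35.0079 m = 3501 cm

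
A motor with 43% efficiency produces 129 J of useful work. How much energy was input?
W_in = W_out/η = 129/0.43 = 300.0 J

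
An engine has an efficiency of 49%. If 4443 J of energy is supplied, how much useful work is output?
W_out = η·W_in = 0.49·4443 = 2177.07 J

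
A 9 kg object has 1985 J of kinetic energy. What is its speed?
v = √(2·KE/m) = √(2·1985/9) = 21.0 m/s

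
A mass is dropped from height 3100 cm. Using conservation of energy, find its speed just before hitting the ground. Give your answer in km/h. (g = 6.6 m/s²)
Convert to SI: h = 31.0 m
mgh = ½mv² ⇒ v = √(2gh) = √(2·6.6·31.0) = 20.2287 m/s = 72.82 km/h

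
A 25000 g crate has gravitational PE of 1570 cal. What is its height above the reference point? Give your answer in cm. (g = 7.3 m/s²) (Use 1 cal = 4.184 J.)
Convert to SI: m = 25.0 kg, PE = 6568.88 J
h = PE/(mg) = 6568.88/(25.0·7.3) = 35.9939 m = 3599 cm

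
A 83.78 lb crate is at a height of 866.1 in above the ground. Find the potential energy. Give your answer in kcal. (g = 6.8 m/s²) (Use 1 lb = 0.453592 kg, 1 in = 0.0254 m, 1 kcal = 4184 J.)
Convert to SI: m = 38.0019 kg, h = 21.9989 m
PE = mgh = (38.0019)(6.8)(21.9989) = 5684.82 J = 1.359 kcal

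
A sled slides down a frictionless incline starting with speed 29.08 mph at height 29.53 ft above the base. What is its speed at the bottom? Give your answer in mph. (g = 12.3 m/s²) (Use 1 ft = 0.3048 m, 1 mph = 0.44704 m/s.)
Convert to SI: v₀ = 12.9999 m/s, h = 9.00074 m
½mv₀² + mgh = ½mv² ⇒ v = √(v₀² + 2gh) = √(12.9999² + 2·12.3·9.00074) = 19.759 m/s = 44.2 mph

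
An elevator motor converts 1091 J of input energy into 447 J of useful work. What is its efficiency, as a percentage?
η = W_out/W_in = 447/1091 = 40.97%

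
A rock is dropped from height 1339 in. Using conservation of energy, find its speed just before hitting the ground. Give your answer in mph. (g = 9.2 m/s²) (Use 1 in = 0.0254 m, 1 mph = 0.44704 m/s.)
Convert to SI: h = 34.0106 m
mgh = ½mv² ⇒ v = √(2gh) = √(2·9.2·34.0106) = 25.0159 m/s = 55.96 mph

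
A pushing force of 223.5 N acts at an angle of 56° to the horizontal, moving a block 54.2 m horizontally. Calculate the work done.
W = F·d·cosθ = (223.5)(54.2)cos(56°) = 6774 J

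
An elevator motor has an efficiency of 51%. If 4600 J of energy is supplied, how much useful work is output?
W_out = η·W_in = 0.51·4600 = 2346.0 J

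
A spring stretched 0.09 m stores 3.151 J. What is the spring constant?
k = 2·PE/x² = 2·3.151/(0.09)² = 778.0 N/m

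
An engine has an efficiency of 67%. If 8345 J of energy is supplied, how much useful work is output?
W_out = η·W_in = 0.67·8345 = 5591.15 J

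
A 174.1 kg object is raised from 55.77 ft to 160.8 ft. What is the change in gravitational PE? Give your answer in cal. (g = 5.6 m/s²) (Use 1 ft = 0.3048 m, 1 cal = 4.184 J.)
Convert to SI: m = 174.1 kg, Δh = 32.0131 m
ΔPE = mgΔh = (174.1)(5.6)(32.0131) = 31211.5 J = 7460 cal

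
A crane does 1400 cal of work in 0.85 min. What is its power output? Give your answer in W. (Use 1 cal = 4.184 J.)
Convert to SI: W = 5857.6 J, t = 51.0 s
P = W/t = 5857.6/51.0 = 114.9 W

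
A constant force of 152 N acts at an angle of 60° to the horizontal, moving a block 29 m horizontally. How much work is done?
W = F·d·cosθ = (152)(29)cos(60°) = 2204 J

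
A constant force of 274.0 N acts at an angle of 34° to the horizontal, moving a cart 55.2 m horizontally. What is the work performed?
W = F·d·cosθ = (274.0)(55.2)cos(34°) = 12540 J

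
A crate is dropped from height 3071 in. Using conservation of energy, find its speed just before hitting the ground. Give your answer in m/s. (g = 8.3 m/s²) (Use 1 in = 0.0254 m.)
Convert to SI: h = 78.0034 m
mgh = ½mv² ⇒ v = √(2gh) = √(2·8.3·78.0034) = 35.98 m/s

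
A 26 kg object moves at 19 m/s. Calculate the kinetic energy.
KE = ½mv² = ½(26)(19)² = 4693.0 J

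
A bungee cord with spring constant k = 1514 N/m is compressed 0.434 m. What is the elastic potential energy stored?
PE = ½kx² = ½(1514)(0.434)² = 142.6 J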